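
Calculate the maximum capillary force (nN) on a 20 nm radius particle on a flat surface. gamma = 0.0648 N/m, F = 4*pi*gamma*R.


Convert radius: R = 20 nm = 2e-08 m
F = 4 * pi * gamma * R
F = 4 * pi * 0.0648 * 2e-08
F = 1.6286e-08 N = 16.286 nN

16.286


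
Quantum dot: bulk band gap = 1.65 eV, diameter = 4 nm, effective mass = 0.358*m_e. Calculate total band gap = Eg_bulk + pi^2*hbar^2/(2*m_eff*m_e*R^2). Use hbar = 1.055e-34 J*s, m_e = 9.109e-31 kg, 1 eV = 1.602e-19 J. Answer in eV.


Radius R = 4/2 nm = 2e-09 m
Confinement energy dE = pi^2 * hbar^2 / (2 * m_eff * m_e * R^2)
dE = pi^2 * (1.055e-34)^2 / (2 * 0.358 * 9.109e-31 * (2e-09)^2) J, divided by 1.602e-19 J/eV
dE = 0.2628 eV
Total band gap = E_g(bulk) + dE = 1.65 + 0.2628 = 1.9128 eV

1.9128


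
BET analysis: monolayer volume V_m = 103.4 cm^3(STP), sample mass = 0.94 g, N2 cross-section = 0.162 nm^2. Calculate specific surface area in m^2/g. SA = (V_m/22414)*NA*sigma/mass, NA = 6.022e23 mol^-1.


Number of moles in monolayer = V_m / 22414 = 103.4 / 22414 = 0.00461319
Number of molecules = moles * NA = 0.00461319 * 6.022e23
SA = molecules * sigma / mass
SA = (103.4 / 22414) * 6.022e23 * 0.162e-18 / 0.94
SA = 478.8 m^2/g

478.8


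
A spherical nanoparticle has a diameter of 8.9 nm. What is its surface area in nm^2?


Radius r = 8.9/2 = 4.45 nm
Surface area SA = 4 * pi * r^2
SA = 4 * pi * (4.45)^2
SA = 248.85 nm^2

248.85


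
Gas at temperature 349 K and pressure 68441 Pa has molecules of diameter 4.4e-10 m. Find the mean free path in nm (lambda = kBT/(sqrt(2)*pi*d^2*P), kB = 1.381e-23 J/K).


Mean free path: lambda = kB*T / (sqrt(2) * pi * d^2 * P)
lambda = 1.381e-23 * 349 / (sqrt(2) * pi * (4.4e-10)^2 * 68441)
lambda = 8.18715e-08 m
lambda = 81.87 nm

81.87


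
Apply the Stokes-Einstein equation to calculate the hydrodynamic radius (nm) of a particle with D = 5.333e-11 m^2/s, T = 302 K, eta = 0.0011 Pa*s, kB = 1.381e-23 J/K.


Stokes-Einstein: R = kB*T / (6*pi*eta*D)
R = 1.381e-23 * 302 / (6 * pi * 0.0011 * 5.333e-11)
R = 3.77168e-09 m = 3.77 nm

3.77


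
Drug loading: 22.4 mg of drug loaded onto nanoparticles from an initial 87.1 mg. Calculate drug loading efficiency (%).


Drug loading efficiency = (drug loaded / drug initial) * 100
DLE = 22.4 / 87.1 * 100
DLE = 0.2572 * 100
DLE = 25.72%

25.72


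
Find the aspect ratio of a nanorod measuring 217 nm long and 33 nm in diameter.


Aspect ratio AR = length / diameter
AR = 217 / 33
AR = 6.58

6.58


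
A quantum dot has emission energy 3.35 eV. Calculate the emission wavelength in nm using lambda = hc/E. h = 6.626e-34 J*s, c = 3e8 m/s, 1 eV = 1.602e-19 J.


Convert energy: E = 3.35 eV = 3.35 * 1.602e-19 = 5.3667e-19 J
lambda = h*c / E = 6.626e-34 * 3e8 / 5.3667e-19
lambda = 3.70395e-07 m = 370.4 nm

370.4


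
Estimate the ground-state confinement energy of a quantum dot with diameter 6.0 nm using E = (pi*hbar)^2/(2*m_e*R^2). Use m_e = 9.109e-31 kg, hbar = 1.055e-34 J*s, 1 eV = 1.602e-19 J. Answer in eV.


Radius R = 6.0/2 = 3 nm = 3e-09 m
E = (pi * 1.055e-34)^2 / (2 * 9.109e-31 * (3e-09)^2)
E(J) = 6.69979e-21
E = E(J) / 1.602e-19 = 0.0418 eV

0.0418


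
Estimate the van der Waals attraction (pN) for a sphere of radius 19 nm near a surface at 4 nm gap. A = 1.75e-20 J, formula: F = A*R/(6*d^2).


Convert to SI: R = 19 nm = 1.9e-08 m, d = 4 nm = 4e-09 m
F = A * R / (6 * d^2)
F = 1.75e-20 * 1.9e-08 / (6 * (4e-09)^2)
F = 3.46354e-12 N = 3.464 pN

3.464


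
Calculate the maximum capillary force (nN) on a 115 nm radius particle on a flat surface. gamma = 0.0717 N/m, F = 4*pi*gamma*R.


Convert radius: R = 115 nm = 1.15e-07 m
F = 4 * pi * gamma * R
F = 4 * pi * 0.0717 * 1.15e-07
F = 1.03616e-07 N = 103.616 nN

103.616


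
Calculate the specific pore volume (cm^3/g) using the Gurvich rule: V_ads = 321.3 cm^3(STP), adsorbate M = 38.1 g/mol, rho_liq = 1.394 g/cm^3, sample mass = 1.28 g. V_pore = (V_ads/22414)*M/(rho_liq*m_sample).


Moles adsorbed n = V_ads / 22414 = 321.3 / 22414 = 1.433479e-02 mol
Liquid volume V_liq = n * M / rho_liq = 1.433479e-02 * 38.1 / 1.394 = 0.39179 cm^3
Specific pore volume V_pore = V_liq / m_sample = 0.39179 / 1.28
V_pore = 0.3061 cm^3/g

0.3061


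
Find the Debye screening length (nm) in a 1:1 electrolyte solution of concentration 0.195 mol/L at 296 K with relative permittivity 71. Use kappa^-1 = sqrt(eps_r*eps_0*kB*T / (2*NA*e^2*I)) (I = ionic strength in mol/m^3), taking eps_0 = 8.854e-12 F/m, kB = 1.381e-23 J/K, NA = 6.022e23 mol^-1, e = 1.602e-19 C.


Ionic strength I = 0.195 * 1^2 * 1000 = 195 mol/m^3
kappa^-1 = sqrt(71 * 8.854e-12 * 1.381e-23 * 296 / (2 * 6.022e23 * (1.602e-19)^2 * 195))
kappa^-1 = 0.653 nm

0.653


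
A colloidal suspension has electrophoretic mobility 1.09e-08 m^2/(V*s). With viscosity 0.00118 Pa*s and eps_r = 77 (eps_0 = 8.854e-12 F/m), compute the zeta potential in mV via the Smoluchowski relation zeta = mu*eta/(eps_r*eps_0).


Smoluchowski equation: zeta = mu * eta / (eps_r * eps_0)
zeta = 1.09e-08 * 0.00118 / (77 * 8.854e-12)
zeta = 0.018866 V = 18.87 mV

18.87


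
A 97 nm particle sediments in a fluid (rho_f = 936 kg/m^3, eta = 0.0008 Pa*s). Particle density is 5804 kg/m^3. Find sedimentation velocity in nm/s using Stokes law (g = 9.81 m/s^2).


Radius R = 97/2 nm = 4.85e-08 m
Density difference = 5804 - 936 = 4868 kg/m^3
v = 2 * R^2 * (rho_p - rho_f) * g / (9 * eta)
v = 2 * (4.85e-08)^2 * 4868 * 9.81 / (9 * 0.0008)
v = 3.12033e-08 m/s = 31.2033 nm/s

31.2033


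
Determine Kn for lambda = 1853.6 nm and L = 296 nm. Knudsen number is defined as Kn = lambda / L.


Knudsen number Kn = lambda / L
Kn = 1853.6 / 296
Kn = 6.2622

6.2622


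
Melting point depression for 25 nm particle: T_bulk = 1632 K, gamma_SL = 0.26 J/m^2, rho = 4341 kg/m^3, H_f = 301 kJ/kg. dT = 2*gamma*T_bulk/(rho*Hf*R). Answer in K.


Radius R = 25/2 = 12.5 nm = 1.25e-08 m
Convert H_f = 301 kJ/kg = 301000 J/kg
dT = 2 * gamma_SL * T_bulk / (rho * H_f * R)
dT = 2 * 0.26 * 1632 / (4341 * 301000 * 1.25e-08)
dT = 52.0 K

52.0


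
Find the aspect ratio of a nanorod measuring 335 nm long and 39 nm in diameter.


Aspect ratio AR = length / diameter
AR = 335 / 39
AR = 8.59

8.59


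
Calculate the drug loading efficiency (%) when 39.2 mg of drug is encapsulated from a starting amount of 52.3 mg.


Drug loading efficiency = (drug loaded / drug initial) * 100
DLE = 39.2 / 52.3 * 100
DLE = 0.7495 * 100
DLE = 74.95%

74.95


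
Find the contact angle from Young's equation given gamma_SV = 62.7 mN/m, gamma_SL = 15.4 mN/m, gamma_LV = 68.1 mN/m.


cos(theta) = (gamma_SV - gamma_SL) / gamma_LV
cos(theta) = (62.7 - 15.4) / 68.1
cos(theta) = 0.694567
theta = arccos(0.694567) = 46.01 degrees

46.01


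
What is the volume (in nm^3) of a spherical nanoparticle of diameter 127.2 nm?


Radius r = 127.2/2 = 63.6 nm
Volume V = (4/3) * pi * r^3
V = (4/3) * pi * (63.6)^3
V = 1077605.89 nm^3

1077605.89


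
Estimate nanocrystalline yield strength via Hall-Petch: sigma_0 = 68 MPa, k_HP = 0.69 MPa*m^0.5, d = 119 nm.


d = 119 nm = 1.19e-07 m
sqrt(d) = 0.0003449638
Hall-Petch contribution = k / sqrt(d) = 0.69 / 0.0003449638 = 2000.2 MPa
sigma = sigma_0 + k/sqrt(d) = 68 + 2000.2 = 2068.2 MPa

2068.2


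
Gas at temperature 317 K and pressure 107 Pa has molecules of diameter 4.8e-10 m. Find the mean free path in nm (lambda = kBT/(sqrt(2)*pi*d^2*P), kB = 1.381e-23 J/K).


Mean free path: lambda = kB*T / (sqrt(2) * pi * d^2 * P)
lambda = 1.381e-23 * 317 / (sqrt(2) * pi * (4.8e-10)^2 * 107)
lambda = 3.99689e-05 m
lambda = 39968.87 nm

39968.87


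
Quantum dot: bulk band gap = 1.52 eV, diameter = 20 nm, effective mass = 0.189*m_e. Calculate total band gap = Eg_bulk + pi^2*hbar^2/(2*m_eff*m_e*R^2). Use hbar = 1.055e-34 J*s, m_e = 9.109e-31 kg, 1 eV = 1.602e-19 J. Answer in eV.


Radius R = 20/2 nm = 1e-08 m
Confinement energy dE = pi^2 * hbar^2 / (2 * m_eff * m_e * R^2)
dE = pi^2 * (1.055e-34)^2 / (2 * 0.189 * 9.109e-31 * (1e-08)^2) J, divided by 1.602e-19 J/eV
dE = 0.0199 eV
Total band gap = E_g(bulk) + dE = 1.52 + 0.0199 = 1.5399 eV

1.5399


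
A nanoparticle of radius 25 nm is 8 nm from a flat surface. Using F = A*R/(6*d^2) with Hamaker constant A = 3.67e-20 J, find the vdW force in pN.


Convert to SI: R = 25 nm = 2.5e-08 m, d = 8 nm = 8e-09 m
F = A * R / (6 * d^2)
F = 3.67e-20 * 2.5e-08 / (6 * (8e-09)^2)
F = 2.38932e-12 N = 2.389 pN

2.389


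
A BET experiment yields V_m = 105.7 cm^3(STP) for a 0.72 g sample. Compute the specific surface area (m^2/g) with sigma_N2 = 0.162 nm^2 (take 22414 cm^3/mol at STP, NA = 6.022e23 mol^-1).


Number of moles in monolayer = V_m / 22414 = 105.7 / 22414 = 0.0047158
Number of molecules = moles * NA = 0.0047158 * 6.022e23
SA = molecules * sigma / mass
SA = (105.7 / 22414) * 6.022e23 * 0.162e-18 / 0.72
SA = 639.0 m^2/g

639.0


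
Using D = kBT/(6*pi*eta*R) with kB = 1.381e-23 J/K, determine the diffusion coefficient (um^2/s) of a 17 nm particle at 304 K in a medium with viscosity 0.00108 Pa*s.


Radius R = 17/2 = 8.5 nm = 8.5e-09 m
D = kB*T / (6*pi*eta*R)
D = 1.381e-23 * 304 / (6 * pi * 0.00108 * 8.5e-09)
D = 2.42618e-11 m^2/s = 24.262 um^2/s

24.262


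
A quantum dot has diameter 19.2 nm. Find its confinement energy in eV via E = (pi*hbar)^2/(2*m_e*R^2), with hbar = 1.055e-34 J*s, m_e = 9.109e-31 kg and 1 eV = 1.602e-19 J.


Radius R = 19.2/2 = 9.6 nm = 9.6e-09 m
E = (pi * 1.055e-34)^2 / (2 * 9.109e-31 * (9.6e-09)^2)
E(J) = 6.54277e-22
E = E(J) / 1.602e-19 = 0.0041 eV

0.0041


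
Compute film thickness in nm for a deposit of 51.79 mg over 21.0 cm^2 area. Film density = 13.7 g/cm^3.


Convert: m = 51.79 mg = 5.1790e-05 kg, A = 21.0 cm^2 = 2.1000e-03 m^2, rho = 13.7 g/cm^3 = 13700 kg/m^3
t = m / (A * rho)
t = 5.1790e-05 / (2.1000e-03 * 13700)
t = 1.8001e-06 m = 1800.1 nm

1800.1


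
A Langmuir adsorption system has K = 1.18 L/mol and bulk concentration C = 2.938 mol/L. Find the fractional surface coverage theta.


Langmuir isotherm: theta = K*C / (1 + K*C)
K*C = 1.18 * 2.938 = 3.46684
theta = 3.46684 / (1 + 3.46684) = 3.46684 / 4.46684
theta = 0.7761

0.7761


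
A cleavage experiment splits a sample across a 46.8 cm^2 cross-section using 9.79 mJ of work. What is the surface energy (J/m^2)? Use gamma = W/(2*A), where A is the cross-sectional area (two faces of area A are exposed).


Convert: A = 46.8 cm^2 = 0.00468 m^2, W = 9.79 mJ = 0.00979 J
Cleaving exposes two faces of area A, so total new surface = 2*A and gamma = W / (2*A)
gamma = 0.00979 / (2 * 0.00468)
gamma = 1.046 J/m^2

1.046


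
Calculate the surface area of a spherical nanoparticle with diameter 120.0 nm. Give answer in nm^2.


Radius r = 120.0/2 = 60 nm
Surface area SA = 4 * pi * r^2
SA = 4 * pi * (60)^2
SA = 45238.93 nm^2

45238.93


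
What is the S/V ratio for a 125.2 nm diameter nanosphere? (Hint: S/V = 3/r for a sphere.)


Radius r = 125.2/2 = 62.6 nm
S/V = 3 / r = 3 / 62.6
S/V = 0.0479 nm^-1

0.0479


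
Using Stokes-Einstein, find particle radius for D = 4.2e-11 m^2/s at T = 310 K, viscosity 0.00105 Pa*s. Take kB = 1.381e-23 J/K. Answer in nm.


Stokes-Einstein: R = kB*T / (6*pi*eta*D)
R = 1.381e-23 * 310 / (6 * pi * 0.00105 * 4.2e-11)
R = 5.1501e-09 m = 5.15 nm

5.15


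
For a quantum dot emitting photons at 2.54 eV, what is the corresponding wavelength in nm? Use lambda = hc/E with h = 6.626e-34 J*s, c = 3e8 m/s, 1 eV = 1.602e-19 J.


Convert energy: E = 2.54 eV = 2.54 * 1.602e-19 = 4.06908e-19 J
lambda = h*c / E = 6.626e-34 * 3e8 / 4.06908e-19
lambda = 4.88513e-07 m = 488.5 nm

488.5


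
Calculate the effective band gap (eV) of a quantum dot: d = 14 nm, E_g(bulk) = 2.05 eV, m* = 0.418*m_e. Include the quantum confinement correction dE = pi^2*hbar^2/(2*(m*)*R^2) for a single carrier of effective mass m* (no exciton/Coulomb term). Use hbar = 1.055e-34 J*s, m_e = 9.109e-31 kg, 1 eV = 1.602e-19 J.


Radius R = 14/2 nm = 7e-09 m
Confinement energy dE = pi^2 * hbar^2 / (2 * m_eff * m_e * R^2)
dE = pi^2 * (1.055e-34)^2 / (2 * 0.418 * 9.109e-31 * (7e-09)^2) J, divided by 1.602e-19 J/eV
dE = 0.0184 eV
Total band gap = E_g(bulk) + dE = 2.05 + 0.0184 = 2.0684 eV

2.0684


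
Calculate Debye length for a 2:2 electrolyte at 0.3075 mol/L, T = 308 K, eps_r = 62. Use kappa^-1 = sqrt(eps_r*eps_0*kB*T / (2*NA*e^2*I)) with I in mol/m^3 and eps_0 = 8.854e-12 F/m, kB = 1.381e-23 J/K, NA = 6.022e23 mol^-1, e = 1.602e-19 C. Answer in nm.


Ionic strength I = 0.3075 * 2^2 * 1000 = 1230 mol/m^3
kappa^-1 = sqrt(62 * 8.854e-12 * 1.381e-23 * 308 / (2 * 6.022e23 * (1.602e-19)^2 * 1230))
kappa^-1 = 0.248 nm

0.248


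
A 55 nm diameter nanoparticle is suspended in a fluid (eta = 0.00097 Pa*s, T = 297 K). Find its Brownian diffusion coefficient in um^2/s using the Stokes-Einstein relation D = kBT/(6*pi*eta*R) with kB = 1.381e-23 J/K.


Radius R = 55/2 = 27.5 nm = 2.75e-08 m
D = kB*T / (6*pi*eta*R)
D = 1.381e-23 * 297 / (6 * pi * 0.00097 * 2.75e-08)
D = 8.15727e-12 m^2/s = 8.157 um^2/s

8.157


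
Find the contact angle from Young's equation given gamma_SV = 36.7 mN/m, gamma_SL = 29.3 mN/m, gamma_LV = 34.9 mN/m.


cos(theta) = (gamma_SV - gamma_SL) / gamma_LV
cos(theta) = (36.7 - 29.3) / 34.9
cos(theta) = 0.212034
theta = arccos(0.212034) = 77.76 degrees

77.76


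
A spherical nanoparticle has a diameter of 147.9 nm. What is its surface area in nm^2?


Radius r = 147.9/2 = 73.95 nm
Surface area SA = 4 * pi * r^2
SA = 4 * pi * (73.95)^2
SA = 68720.49 nm^2

68720.49


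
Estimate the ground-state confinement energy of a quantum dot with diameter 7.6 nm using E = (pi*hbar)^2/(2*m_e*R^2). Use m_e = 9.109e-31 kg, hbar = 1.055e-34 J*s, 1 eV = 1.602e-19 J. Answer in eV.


Radius R = 7.6/2 = 3.8 nm = 3.8e-09 m
E = (pi * 1.055e-34)^2 / (2 * 9.109e-31 * (3.8e-09)^2)
E(J) = 4.17577e-21
E = E(J) / 1.602e-19 = 0.0261 eV

0.0261


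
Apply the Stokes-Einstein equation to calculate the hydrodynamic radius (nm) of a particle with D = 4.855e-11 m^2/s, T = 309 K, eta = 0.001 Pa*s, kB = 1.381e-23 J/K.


Stokes-Einstein: R = kB*T / (6*pi*eta*D)
R = 1.381e-23 * 309 / (6 * pi * 0.001 * 4.855e-11)
R = 4.66296e-09 m = 4.66 nm

4.66


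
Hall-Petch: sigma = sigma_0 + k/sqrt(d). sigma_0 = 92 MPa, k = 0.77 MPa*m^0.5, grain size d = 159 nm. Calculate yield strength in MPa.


d = 159 nm = 1.59e-07 m
sqrt(d) = 0.000398748
Hall-Petch contribution = k / sqrt(d) = 0.77 / 0.000398748 = 1931.0 MPa
sigma = sigma_0 + k/sqrt(d) = 92 + 1931.0 = 2023.0 MPa

2023.0


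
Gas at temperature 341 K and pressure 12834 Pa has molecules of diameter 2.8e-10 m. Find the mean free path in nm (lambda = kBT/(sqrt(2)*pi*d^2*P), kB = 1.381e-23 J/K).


Mean free path: lambda = kB*T / (sqrt(2) * pi * d^2 * P)
lambda = 1.381e-23 * 341 / (sqrt(2) * pi * (2.8e-10)^2 * 12834)
lambda = 1.05343e-06 m
lambda = 1053.43 nm

1053.43


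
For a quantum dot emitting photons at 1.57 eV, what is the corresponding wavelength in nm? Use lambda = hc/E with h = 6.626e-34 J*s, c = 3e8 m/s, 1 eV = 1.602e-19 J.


Convert energy: E = 1.57 eV = 1.57 * 1.602e-19 = 2.51514e-19 J
lambda = h*c / E = 6.626e-34 * 3e8 / 2.51514e-19
lambda = 7.90334e-07 m = 790.3 nm

790.3


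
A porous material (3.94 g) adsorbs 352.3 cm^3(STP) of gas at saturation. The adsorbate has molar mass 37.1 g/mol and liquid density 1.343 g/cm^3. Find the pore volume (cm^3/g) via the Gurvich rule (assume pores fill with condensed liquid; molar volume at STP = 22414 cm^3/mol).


Moles adsorbed n = V_ads / 22414 = 352.3 / 22414 = 1.571785e-02 mol
Liquid volume V_liq = n * M / rho_liq = 1.571785e-02 * 37.1 / 1.343 = 0.43420 cm^3
Specific pore volume V_pore = V_liq / m_sample = 0.43420 / 3.94
V_pore = 0.1102 cm^3/g

0.1102


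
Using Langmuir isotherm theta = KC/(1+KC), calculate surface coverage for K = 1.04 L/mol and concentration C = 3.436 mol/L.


Langmuir isotherm: theta = K*C / (1 + K*C)
K*C = 1.04 * 3.436 = 3.57344
theta = 3.57344 / (1 + 3.57344) = 3.57344 / 4.57344
theta = 0.7813

0.7813


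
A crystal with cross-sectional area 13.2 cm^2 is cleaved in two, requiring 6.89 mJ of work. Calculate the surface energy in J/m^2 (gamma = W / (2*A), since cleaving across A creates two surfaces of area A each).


Convert: A = 13.2 cm^2 = 0.00132 m^2, W = 6.89 mJ = 0.00689 J
Cleaving exposes two faces of area A, so total new surface = 2*A and gamma = W / (2*A)
gamma = 0.00689 / (2 * 0.00132)
gamma = 2.61 J/m^2

2.61


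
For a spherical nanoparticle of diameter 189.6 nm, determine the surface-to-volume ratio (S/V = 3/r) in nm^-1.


Radius r = 189.6/2 = 94.8 nm
S/V = 3 / r = 3 / 94.8
S/V = 0.0316 nm^-1

0.0316


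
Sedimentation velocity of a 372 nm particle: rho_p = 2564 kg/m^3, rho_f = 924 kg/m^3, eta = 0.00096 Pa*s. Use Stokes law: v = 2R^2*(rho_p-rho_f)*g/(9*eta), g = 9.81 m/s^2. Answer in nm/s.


Radius R = 372/2 nm = 1.86e-07 m
Density difference = 2564 - 924 = 1640 kg/m^3
v = 2 * R^2 * (rho_p - rho_f) * g / (9 * eta)
v = 2 * (1.86e-07)^2 * 1640 * 9.81 / (9 * 0.00096)
v = 1.28841e-07 m/s = 128.8413 nm/s

128.8413


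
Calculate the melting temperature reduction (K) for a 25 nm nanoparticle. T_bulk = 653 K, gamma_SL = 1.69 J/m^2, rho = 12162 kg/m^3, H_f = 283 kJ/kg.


Radius R = 25/2 = 12.5 nm = 1.25e-08 m
Convert H_f = 283 kJ/kg = 283000 J/kg
dT = 2 * gamma_SL * T_bulk / (rho * H_f * R)
dT = 2 * 1.69 * 653 / (12162 * 283000 * 1.25e-08)
dT = 51.3 K

51.3


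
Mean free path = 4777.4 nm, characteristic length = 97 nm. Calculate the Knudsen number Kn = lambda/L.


Knudsen number Kn = lambda / L
Kn = 4777.4 / 97
Kn = 49.2515

49.2515


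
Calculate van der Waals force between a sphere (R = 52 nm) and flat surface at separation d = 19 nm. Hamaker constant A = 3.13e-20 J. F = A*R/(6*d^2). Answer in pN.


Convert to SI: R = 52 nm = 5.2e-08 m, d = 19 nm = 1.9e-08 m
F = A * R / (6 * d^2)
F = 3.13e-20 * 5.2e-08 / (6 * (1.9e-08)^2)
F = 7.51431e-13 N = 0.751 pN

0.751


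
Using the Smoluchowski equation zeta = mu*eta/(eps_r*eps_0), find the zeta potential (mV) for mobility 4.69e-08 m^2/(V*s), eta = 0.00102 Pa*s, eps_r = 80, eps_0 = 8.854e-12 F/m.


Smoluchowski equation: zeta = mu * eta / (eps_r * eps_0)
zeta = 4.69e-08 * 0.00102 / (80 * 8.854e-12)
zeta = 0.067537 V = 67.54 mV

67.54


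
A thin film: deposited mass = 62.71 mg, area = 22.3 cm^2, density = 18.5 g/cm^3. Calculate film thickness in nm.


Convert: m = 62.71 mg = 6.2710e-05 kg, A = 22.3 cm^2 = 2.2300e-03 m^2, rho = 18.5 g/cm^3 = 18500 kg/m^3
t = m / (A * rho)
t = 6.2710e-05 / (2.2300e-03 * 18500)
t = 1.5201e-06 m = 1520.1 nm

1520.1


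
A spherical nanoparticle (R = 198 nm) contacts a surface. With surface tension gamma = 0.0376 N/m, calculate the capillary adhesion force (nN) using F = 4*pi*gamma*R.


Convert radius: R = 198 nm = 1.98e-07 m
F = 4 * pi * gamma * R
F = 4 * pi * 0.0376 * 1.98e-07
F = 9.35541e-08 N = 93.5541 nN

93.5541


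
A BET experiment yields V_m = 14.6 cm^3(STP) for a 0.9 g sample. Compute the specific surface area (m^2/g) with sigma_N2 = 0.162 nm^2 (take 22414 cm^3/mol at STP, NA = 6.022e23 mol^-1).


Number of moles in monolayer = V_m / 22414 = 14.6 / 22414 = 0.00065138
Number of molecules = moles * NA = 0.00065138 * 6.022e23
SA = molecules * sigma / mass
SA = (14.6 / 22414) * 6.022e23 * 0.162e-18 / 0.9
SA = 70.6 m^2/g

70.6


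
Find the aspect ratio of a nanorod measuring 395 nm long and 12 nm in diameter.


Aspect ratio AR = length / diameter
AR = 395 / 12
AR = 32.92

32.92


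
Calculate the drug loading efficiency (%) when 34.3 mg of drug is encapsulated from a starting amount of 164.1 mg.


Drug loading efficiency = (drug loaded / drug initial) * 100
DLE = 34.3 / 164.1 * 100
DLE = 0.209 * 100
DLE = 20.9%

20.9


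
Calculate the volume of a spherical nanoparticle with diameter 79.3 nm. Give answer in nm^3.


Radius r = 79.3/2 = 39.65 nm
Volume V = (4/3) * pi * r^3
V = (4/3) * pi * (39.65)^3
V = 261106.8 nm^3

261106.8


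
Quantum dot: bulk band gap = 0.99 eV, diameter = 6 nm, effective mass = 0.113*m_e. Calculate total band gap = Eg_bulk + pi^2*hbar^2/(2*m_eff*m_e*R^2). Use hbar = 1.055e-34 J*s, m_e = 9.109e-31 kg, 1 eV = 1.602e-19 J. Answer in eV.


Radius R = 6/2 nm = 3e-09 m
Confinement energy dE = pi^2 * hbar^2 / (2 * m_eff * m_e * R^2)
dE = pi^2 * (1.055e-34)^2 / (2 * 0.113 * 9.109e-31 * (3e-09)^2) J, divided by 1.602e-19 J/eV
dE = 0.3701 eV
Total band gap = E_g(bulk) + dE = 0.99 + 0.3701 = 1.3601 eV

1.3601


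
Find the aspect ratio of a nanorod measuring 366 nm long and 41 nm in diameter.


Aspect ratio AR = length / diameter
AR = 366 / 41
AR = 8.93

8.93


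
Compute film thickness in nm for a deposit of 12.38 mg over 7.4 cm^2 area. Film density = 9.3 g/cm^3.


Convert: m = 12.38 mg = 1.2380e-05 kg, A = 7.4 cm^2 = 7.4000e-04 m^2, rho = 9.3 g/cm^3 = 9300 kg/m^3
t = m / (A * rho)
t = 1.2380e-05 / (7.4000e-04 * 9300)
t = 1.7989e-06 m = 1798.9 nm

1798.9


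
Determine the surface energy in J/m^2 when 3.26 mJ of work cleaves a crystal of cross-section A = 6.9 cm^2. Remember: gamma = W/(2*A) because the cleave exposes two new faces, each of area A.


Convert: A = 6.9 cm^2 = 0.00069 m^2, W = 3.26 mJ = 0.00326 J
Cleaving exposes two faces of area A, so total new surface = 2*A and gamma = W / (2*A)
gamma = 0.00326 / (2 * 0.00069)
gamma = 2.362 J/m^2

2.362


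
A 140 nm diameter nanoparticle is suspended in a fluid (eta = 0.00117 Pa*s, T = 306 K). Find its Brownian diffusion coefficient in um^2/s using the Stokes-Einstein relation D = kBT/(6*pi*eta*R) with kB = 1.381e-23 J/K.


Radius R = 140/2 = 70 nm = 7e-08 m
D = kB*T / (6*pi*eta*R)
D = 1.381e-23 * 306 / (6 * pi * 0.00117 * 7e-08)
D = 2.73735e-12 m^2/s = 2.737 um^2/s

2.737


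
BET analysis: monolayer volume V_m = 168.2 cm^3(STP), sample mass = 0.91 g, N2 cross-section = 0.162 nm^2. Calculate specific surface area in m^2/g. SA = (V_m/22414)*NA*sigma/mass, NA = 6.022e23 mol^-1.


Number of moles in monolayer = V_m / 22414 = 168.2 / 22414 = 0.00750424
Number of molecules = moles * NA = 0.00750424 * 6.022e23
SA = molecules * sigma / mass
SA = (168.2 / 22414) * 6.022e23 * 0.162e-18 / 0.91
SA = 804.5 m^2/g

804.5


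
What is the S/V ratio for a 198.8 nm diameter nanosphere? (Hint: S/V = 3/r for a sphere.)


Radius r = 198.8/2 = 99.4 nm
S/V = 3 / r = 3 / 99.4
S/V = 0.0302 nm^-1

0.0302


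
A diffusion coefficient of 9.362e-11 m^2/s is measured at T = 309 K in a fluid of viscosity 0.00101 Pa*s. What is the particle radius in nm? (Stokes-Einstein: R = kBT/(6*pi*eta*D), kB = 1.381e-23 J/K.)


Stokes-Einstein: R = kB*T / (6*pi*eta*D)
R = 1.381e-23 * 309 / (6 * pi * 0.00101 * 9.362e-11)
R = 2.3942e-09 m = 2.39 nm

2.39


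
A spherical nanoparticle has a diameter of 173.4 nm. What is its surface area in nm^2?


Radius r = 173.4/2 = 86.7 nm
Surface area SA = 4 * pi * r^2
SA = 4 * pi * (86.7)^2
SA = 94460.03 nm^2

94460.03


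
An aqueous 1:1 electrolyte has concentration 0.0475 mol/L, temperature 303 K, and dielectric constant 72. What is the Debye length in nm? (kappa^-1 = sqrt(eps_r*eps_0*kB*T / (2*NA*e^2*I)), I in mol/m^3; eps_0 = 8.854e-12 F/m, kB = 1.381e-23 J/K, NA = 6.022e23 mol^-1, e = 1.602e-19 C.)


Ionic strength I = 0.0475 * 1^2 * 1000 = 47.5 mol/m^3
kappa^-1 = sqrt(72 * 8.854e-12 * 1.381e-23 * 303 / (2 * 6.022e23 * (1.602e-19)^2 * 47.5))
kappa^-1 = 1.348 nm

1.348


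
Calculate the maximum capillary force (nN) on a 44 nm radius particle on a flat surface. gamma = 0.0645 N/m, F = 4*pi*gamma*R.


Convert radius: R = 44 nm = 4.4e-08 m
F = 4 * pi * gamma * R
F = 4 * pi * 0.0645 * 4.4e-08
F = 3.56634e-08 N = 35.6634 nN

35.6634


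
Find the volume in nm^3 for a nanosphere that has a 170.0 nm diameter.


Radius r = 170.0/2 = 85 nm
Volume V = (4/3) * pi * r^3
V = (4/3) * pi * (85)^3
V = 2572440.78 nm^3

2572440.78


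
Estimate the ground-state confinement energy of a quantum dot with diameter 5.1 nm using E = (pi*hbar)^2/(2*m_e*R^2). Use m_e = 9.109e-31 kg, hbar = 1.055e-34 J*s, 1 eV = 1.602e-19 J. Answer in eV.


Radius R = 5.1/2 = 2.55 nm = 2.55e-09 m
E = (pi * 1.055e-34)^2 / (2 * 9.109e-31 * (2.55e-09)^2)
E(J) = 9.27307e-21
E = E(J) / 1.602e-19 = 0.0579 eV

0.0579


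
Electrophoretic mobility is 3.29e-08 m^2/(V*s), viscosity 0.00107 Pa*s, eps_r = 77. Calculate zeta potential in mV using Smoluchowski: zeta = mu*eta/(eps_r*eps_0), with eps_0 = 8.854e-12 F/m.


Smoluchowski equation: zeta = mu * eta / (eps_r * eps_0)
zeta = 3.29e-08 * 0.00107 / (77 * 8.854e-12)
zeta = 0.051636 V = 51.64 mV

51.64


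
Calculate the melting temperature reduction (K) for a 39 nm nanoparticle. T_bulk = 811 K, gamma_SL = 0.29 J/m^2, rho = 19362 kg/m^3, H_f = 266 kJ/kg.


Radius R = 39/2 = 19.5 nm = 1.95e-08 m
Convert H_f = 266 kJ/kg = 266000 J/kg
dT = 2 * gamma_SL * T_bulk / (rho * H_f * R)
dT = 2 * 0.29 * 811 / (19362 * 266000 * 1.95e-08)
dT = 4.7 K

4.7


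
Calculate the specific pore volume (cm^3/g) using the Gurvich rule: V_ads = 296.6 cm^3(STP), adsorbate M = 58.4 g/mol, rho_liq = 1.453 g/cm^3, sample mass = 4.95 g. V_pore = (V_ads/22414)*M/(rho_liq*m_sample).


Moles adsorbed n = V_ads / 22414 = 296.6 / 22414 = 1.323280e-02 mol
Liquid volume V_liq = n * M / rho_liq = 1.323280e-02 * 58.4 / 1.453 = 0.53186 cm^3
Specific pore volume V_pore = V_liq / m_sample = 0.53186 / 4.95
V_pore = 0.1074 cm^3/g

0.1074


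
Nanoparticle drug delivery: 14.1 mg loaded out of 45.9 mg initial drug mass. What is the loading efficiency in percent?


Drug loading efficiency = (drug loaded / drug initial) * 100
DLE = 14.1 / 45.9 * 100
DLE = 0.3072 * 100
DLE = 30.72%

30.72


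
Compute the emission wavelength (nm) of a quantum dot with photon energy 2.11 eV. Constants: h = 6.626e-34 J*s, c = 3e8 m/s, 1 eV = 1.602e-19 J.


Convert energy: E = 2.11 eV = 2.11 * 1.602e-19 = 3.38022e-19 J
lambda = h*c / E = 6.626e-34 * 3e8 / 3.38022e-19
lambda = 5.88068e-07 m = 588.1 nm

588.1


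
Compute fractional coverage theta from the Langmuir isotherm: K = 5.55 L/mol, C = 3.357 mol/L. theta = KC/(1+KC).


Langmuir isotherm: theta = K*C / (1 + K*C)
K*C = 5.55 * 3.357 = 18.63135
theta = 18.63135 / (1 + 18.63135) = 18.63135 / 19.63135
theta = 0.9491

0.9491


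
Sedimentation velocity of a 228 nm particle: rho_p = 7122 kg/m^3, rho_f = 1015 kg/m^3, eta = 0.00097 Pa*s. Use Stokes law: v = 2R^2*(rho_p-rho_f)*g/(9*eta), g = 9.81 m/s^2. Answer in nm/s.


Radius R = 228/2 nm = 1.14e-07 m
Density difference = 7122 - 1015 = 6107 kg/m^3
v = 2 * R^2 * (rho_p - rho_f) * g / (9 * eta)
v = 2 * (1.14e-07)^2 * 6107 * 9.81 / (9 * 0.00097)
v = 1.7837e-07 m/s = 178.3702 nm/s

178.3702


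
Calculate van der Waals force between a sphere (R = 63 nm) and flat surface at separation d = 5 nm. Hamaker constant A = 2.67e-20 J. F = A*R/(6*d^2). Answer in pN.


Convert to SI: R = 63 nm = 6.3e-08 m, d = 5 nm = 5e-09 m
F = A * R / (6 * d^2)
F = 2.67e-20 * 6.3e-08 / (6 * (5e-09)^2)
F = 1.1214e-11 N = 11.214 pN

11.214


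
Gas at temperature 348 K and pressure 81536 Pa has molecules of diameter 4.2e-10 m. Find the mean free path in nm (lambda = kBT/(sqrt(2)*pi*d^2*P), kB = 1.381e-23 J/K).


Mean free path: lambda = kB*T / (sqrt(2) * pi * d^2 * P)
lambda = 1.381e-23 * 348 / (sqrt(2) * pi * (4.2e-10)^2 * 81536)
lambda = 7.52073e-08 m
lambda = 75.21 nm

75.21


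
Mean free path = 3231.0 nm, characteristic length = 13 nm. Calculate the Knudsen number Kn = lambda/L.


Knudsen number Kn = lambda / L
Kn = 3231.0 / 13
Kn = 248.5385

248.5385


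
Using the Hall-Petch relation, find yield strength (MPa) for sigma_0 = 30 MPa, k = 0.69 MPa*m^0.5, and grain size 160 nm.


d = 160 nm = 1.6e-07 m
sqrt(d) = 0.0004
Hall-Petch contribution = k / sqrt(d) = 0.69 / 0.0004 = 1725.0 MPa
sigma = sigma_0 + k/sqrt(d) = 30 + 1725.0 = 1755.0 MPa

1755.0


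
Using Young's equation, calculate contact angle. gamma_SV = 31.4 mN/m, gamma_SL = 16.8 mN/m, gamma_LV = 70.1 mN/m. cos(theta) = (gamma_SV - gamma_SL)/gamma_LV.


cos(theta) = (gamma_SV - gamma_SL) / gamma_LV
cos(theta) = (31.4 - 16.8) / 70.1
cos(theta) = 0.208274
theta = arccos(0.208274) = 77.98 degrees

77.98


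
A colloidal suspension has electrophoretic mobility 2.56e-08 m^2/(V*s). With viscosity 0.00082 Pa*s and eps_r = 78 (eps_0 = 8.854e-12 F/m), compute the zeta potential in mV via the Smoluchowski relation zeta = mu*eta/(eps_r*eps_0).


Smoluchowski equation: zeta = mu * eta / (eps_r * eps_0)
zeta = 2.56e-08 * 0.00082 / (78 * 8.854e-12)
zeta = 0.030396 V = 30.4 mV

30.4


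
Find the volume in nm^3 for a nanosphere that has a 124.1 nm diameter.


Radius r = 124.1/2 = 62.05 nm
Volume V = (4/3) * pi * r^3
V = (4/3) * pi * (62.05)^3
V = 1000723.2 nm^3

1000723.2


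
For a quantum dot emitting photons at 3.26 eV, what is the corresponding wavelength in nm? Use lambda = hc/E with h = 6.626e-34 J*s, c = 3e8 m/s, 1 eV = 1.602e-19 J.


Convert energy: E = 3.26 eV = 3.26 * 1.602e-19 = 5.22252e-19 J
lambda = h*c / E = 6.626e-34 * 3e8 / 5.22252e-19
lambda = 3.80621e-07 m = 380.6 nm

380.6


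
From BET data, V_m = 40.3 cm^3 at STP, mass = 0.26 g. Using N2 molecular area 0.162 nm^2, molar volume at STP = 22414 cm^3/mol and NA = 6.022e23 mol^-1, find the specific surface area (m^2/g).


Number of moles in monolayer = V_m / 22414 = 40.3 / 22414 = 0.00179798
Number of molecules = moles * NA = 0.00179798 * 6.022e23
SA = molecules * sigma / mass
SA = (40.3 / 22414) * 6.022e23 * 0.162e-18 / 0.26
SA = 674.6 m^2/g

674.6


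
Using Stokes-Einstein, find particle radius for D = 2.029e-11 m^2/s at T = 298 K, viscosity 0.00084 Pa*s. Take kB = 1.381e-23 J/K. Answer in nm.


Stokes-Einstein: R = kB*T / (6*pi*eta*D)
R = 1.381e-23 * 298 / (6 * pi * 0.00084 * 2.029e-11)
R = 1.281e-08 m = 12.81 nm

12.81


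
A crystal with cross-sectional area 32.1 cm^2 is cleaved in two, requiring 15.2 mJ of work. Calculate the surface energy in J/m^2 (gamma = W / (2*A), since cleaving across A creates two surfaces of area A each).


Convert: A = 32.1 cm^2 = 0.00321 m^2, W = 15.2 mJ = 0.0152 J
Cleaving exposes two faces of area A, so total new surface = 2*A and gamma = W / (2*A)
gamma = 0.0152 / (2 * 0.00321)
gamma = 2.368 J/m^2

2.368


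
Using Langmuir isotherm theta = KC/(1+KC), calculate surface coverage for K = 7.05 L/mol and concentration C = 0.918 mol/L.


Langmuir isotherm: theta = K*C / (1 + K*C)
K*C = 7.05 * 0.918 = 6.4719
theta = 6.4719 / (1 + 6.4719) = 6.4719 / 7.4719
theta = 0.8662

0.8662


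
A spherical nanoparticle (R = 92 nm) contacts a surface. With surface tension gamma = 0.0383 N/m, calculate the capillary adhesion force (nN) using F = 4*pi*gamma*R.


Convert radius: R = 92 nm = 9.2e-08 m
F = 4 * pi * gamma * R
F = 4 * pi * 0.0383 * 9.2e-08
F = 4.42789e-08 N = 44.2789 nN

44.2789


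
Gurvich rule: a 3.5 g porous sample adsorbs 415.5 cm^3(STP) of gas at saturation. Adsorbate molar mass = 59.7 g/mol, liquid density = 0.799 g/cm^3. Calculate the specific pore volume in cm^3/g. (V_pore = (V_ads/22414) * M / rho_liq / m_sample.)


Moles adsorbed n = V_ads / 22414 = 415.5 / 22414 = 1.853752e-02 mol
Liquid volume V_liq = n * M / rho_liq = 1.853752e-02 * 59.7 / 0.799 = 1.38509 cm^3
Specific pore volume V_pore = V_liq / m_sample = 1.38509 / 3.5
V_pore = 0.3957 cm^3/g

0.3957


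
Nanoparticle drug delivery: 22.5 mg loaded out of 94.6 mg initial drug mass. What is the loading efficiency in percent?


Drug loading efficiency = (drug loaded / drug initial) * 100
DLE = 22.5 / 94.6 * 100
DLE = 0.2378 * 100
DLE = 23.78%

23.78


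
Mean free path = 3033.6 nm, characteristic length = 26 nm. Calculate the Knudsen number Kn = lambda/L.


Knudsen number Kn = lambda / L
Kn = 3033.6 / 26
Kn = 116.6769

116.6769


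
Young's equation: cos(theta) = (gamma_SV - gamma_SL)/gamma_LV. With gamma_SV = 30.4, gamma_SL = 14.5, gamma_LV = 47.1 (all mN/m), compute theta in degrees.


cos(theta) = (gamma_SV - gamma_SL) / gamma_LV
cos(theta) = (30.4 - 14.5) / 47.1
cos(theta) = 0.33758
theta = arccos(0.33758) = 70.27 degrees

70.27


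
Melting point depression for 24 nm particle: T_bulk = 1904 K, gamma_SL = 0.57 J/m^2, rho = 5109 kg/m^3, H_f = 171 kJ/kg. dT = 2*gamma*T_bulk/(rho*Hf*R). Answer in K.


Radius R = 24/2 = 12 nm = 1.2e-08 m
Convert H_f = 171 kJ/kg = 171000 J/kg
dT = 2 * gamma_SL * T_bulk / (rho * H_f * R)
dT = 2 * 0.57 * 1904 / (5109 * 171000 * 1.2e-08)
dT = 207.0 K

207.0


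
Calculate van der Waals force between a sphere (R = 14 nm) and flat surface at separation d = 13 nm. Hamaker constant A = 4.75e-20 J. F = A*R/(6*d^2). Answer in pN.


Convert to SI: R = 14 nm = 1.4e-08 m, d = 13 nm = 1.3e-08 m
F = A * R / (6 * d^2)
F = 4.75e-20 * 1.4e-08 / (6 * (1.3e-08)^2)
F = 6.55819e-13 N = 0.656 pN

0.656


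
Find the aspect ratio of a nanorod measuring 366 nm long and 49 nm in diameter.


Aspect ratio AR = length / diameter
AR = 366 / 49
AR = 7.47

7.47


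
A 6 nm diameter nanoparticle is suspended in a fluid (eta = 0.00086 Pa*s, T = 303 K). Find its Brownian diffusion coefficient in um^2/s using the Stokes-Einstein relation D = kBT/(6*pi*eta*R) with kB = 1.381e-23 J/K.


Radius R = 6/2 = 3 nm = 3e-09 m
D = kB*T / (6*pi*eta*R)
D = 1.381e-23 * 303 / (6 * pi * 0.00086 * 3e-09)
D = 8.6043e-11 m^2/s = 86.043 um^2/s

86.043


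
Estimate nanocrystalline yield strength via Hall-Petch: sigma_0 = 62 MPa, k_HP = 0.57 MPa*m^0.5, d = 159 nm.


d = 159 nm = 1.59e-07 m
sqrt(d) = 0.000398748
Hall-Petch contribution = k / sqrt(d) = 0.57 / 0.000398748 = 1429.5 MPa
sigma = sigma_0 + k/sqrt(d) = 62 + 1429.5 = 1491.5 MPa

1491.5


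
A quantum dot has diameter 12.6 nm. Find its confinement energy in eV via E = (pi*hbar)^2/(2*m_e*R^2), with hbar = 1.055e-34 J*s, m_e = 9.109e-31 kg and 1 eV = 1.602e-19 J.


Radius R = 12.6/2 = 6.3 nm = 6.3e-09 m
E = (pi * 1.055e-34)^2 / (2 * 9.109e-31 * (6.3e-09)^2)
E(J) = 1.51923e-21
E = E(J) / 1.602e-19 = 0.0095 eV

0.0095


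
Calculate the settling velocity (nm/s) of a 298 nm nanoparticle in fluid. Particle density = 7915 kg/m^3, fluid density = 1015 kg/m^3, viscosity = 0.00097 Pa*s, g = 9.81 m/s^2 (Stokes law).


Radius R = 298/2 nm = 1.49e-07 m
Density difference = 7915 - 1015 = 6900 kg/m^3
v = 2 * R^2 * (rho_p - rho_f) * g / (9 * eta)
v = 2 * (1.49e-07)^2 * 6900 * 9.81 / (9 * 0.00097)
v = 3.44276e-07 m/s = 344.2757 nm/s

344.2757


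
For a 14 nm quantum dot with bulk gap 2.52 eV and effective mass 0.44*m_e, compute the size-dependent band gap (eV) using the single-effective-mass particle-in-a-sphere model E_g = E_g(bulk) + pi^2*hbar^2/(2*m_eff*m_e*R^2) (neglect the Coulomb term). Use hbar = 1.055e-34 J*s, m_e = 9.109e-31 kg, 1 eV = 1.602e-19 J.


Radius R = 14/2 nm = 7e-09 m
Confinement energy dE = pi^2 * hbar^2 / (2 * m_eff * m_e * R^2)
dE = pi^2 * (1.055e-34)^2 / (2 * 0.44 * 9.109e-31 * (7e-09)^2) J, divided by 1.602e-19 J/eV
dE = 0.0175 eV
Total band gap = E_g(bulk) + dE = 2.52 + 0.0175 = 2.5375 eV

2.5375


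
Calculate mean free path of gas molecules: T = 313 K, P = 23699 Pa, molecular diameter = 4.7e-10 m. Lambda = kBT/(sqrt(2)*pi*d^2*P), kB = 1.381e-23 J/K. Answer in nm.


Mean free path: lambda = kB*T / (sqrt(2) * pi * d^2 * P)
lambda = 1.381e-23 * 313 / (sqrt(2) * pi * (4.7e-10)^2 * 23699)
lambda = 1.85844e-07 m
lambda = 185.84 nm

185.84


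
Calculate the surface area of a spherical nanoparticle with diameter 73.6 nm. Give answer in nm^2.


Radius r = 73.6/2 = 36.8 nm
Surface area SA = 4 * pi * r^2
SA = 4 * pi * (36.8)^2
SA = 17017.88 nm^2

17017.88


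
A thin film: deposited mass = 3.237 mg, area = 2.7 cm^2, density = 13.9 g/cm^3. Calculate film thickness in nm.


Convert: m = 3.237 mg = 3.2370e-06 kg, A = 2.7 cm^2 = 2.7000e-04 m^2, rho = 13.9 g/cm^3 = 13900 kg/m^3
t = m / (A * rho)
t = 3.2370e-06 / (2.7000e-04 * 13900)
t = 8.6251e-07 m = 862.5 nm

862.5


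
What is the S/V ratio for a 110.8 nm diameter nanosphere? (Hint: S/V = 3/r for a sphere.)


Radius r = 110.8/2 = 55.4 nm
S/V = 3 / r = 3 / 55.4
S/V = 0.0542 nm^-1

0.0542


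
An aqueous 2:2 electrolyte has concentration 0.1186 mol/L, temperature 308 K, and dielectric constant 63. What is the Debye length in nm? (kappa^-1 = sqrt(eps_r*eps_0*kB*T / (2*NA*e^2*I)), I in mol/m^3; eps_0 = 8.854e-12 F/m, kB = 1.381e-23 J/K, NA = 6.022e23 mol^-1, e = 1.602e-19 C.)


Ionic strength I = 0.1186 * 2^2 * 1000 = 474.4 mol/m^3
kappa^-1 = sqrt(63 * 8.854e-12 * 1.381e-23 * 308 / (2 * 6.022e23 * (1.602e-19)^2 * 474.4))
kappa^-1 = 0.402 nm

0.402


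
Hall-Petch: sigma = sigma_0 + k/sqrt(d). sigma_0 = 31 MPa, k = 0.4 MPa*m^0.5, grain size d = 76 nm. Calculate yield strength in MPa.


d = 76 nm = 7.6e-08 m
sqrt(d) = 0.000275681
Hall-Petch contribution = k / sqrt(d) = 0.4 / 0.000275681 = 1451.0 MPa
sigma = sigma_0 + k/sqrt(d) = 31 + 1451.0 = 1482.0 MPa

1482.0


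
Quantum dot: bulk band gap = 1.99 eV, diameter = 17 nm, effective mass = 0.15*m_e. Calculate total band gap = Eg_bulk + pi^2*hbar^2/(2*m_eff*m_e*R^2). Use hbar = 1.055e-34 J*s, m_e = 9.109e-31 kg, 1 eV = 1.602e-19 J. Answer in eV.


Radius R = 17/2 nm = 8.5e-09 m
Confinement energy dE = pi^2 * hbar^2 / (2 * m_eff * m_e * R^2)
dE = pi^2 * (1.055e-34)^2 / (2 * 0.15 * 9.109e-31 * (8.5e-09)^2) J, divided by 1.602e-19 J/eV
dE = 0.0347 eV
Total band gap = E_g(bulk) + dE = 1.99 + 0.0347 = 2.0247 eV

2.0247


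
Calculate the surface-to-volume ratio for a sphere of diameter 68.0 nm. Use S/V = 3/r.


Radius r = 68.0/2 = 34 nm
S/V = 3 / r = 3 / 34
S/V = 0.0882 nm^-1

0.0882


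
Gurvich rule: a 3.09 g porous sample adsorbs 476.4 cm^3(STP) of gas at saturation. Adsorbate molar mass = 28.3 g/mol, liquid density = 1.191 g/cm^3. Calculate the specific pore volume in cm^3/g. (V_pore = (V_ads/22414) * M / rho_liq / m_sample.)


Moles adsorbed n = V_ads / 22414 = 476.4 / 22414 = 2.125457e-02 mol
Liquid volume V_liq = n * M / rho_liq = 2.125457e-02 * 28.3 / 1.191 = 0.50504 cm^3
Specific pore volume V_pore = V_liq / m_sample = 0.50504 / 3.09
V_pore = 0.1634 cm^3/g

0.1634


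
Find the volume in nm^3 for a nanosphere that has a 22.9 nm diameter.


Radius r = 22.9/2 = 11.45 nm
Volume V = (4/3) * pi * r^3
V = (4/3) * pi * (11.45)^3
V = 6287.89 nm^3

6287.89


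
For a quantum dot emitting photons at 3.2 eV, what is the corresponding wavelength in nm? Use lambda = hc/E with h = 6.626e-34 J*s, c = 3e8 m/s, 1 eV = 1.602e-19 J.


Convert energy: E = 3.2 eV = 3.2 * 1.602e-19 = 5.1264e-19 J
lambda = h*c / E = 6.626e-34 * 3e8 / 5.1264e-19
lambda = 3.87757e-07 m = 387.8 nm

387.8


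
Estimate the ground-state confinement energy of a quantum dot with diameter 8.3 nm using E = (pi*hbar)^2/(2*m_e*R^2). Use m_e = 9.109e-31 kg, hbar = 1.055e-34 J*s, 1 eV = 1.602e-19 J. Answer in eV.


Radius R = 8.3/2 = 4.15 nm = 4.15e-09 m
E = (pi * 1.055e-34)^2 / (2 * 9.109e-31 * (4.15e-09)^2)
E(J) = 3.50113e-21
E = E(J) / 1.602e-19 = 0.0219 eV

0.0219


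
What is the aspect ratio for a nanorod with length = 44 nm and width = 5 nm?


Aspect ratio AR = length / diameter
AR = 44 / 5
AR = 8.8

8.8


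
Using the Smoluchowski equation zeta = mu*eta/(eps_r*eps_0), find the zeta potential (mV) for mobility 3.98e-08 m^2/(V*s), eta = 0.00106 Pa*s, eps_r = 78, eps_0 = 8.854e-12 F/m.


Smoluchowski equation: zeta = mu * eta / (eps_r * eps_0)
zeta = 3.98e-08 * 0.00106 / (78 * 8.854e-12)
zeta = 0.061088 V = 61.09 mV

61.09


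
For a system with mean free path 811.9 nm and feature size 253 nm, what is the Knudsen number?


Knudsen number Kn = lambda / L
Kn = 811.9 / 253
Kn = 3.2091

3.2091


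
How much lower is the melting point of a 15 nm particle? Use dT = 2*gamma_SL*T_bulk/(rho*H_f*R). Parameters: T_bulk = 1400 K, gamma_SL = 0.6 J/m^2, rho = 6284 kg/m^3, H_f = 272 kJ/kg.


Radius R = 15/2 = 7.5 nm = 7.5e-09 m
Convert H_f = 272 kJ/kg = 272000 J/kg
dT = 2 * gamma_SL * T_bulk / (rho * H_f * R)
dT = 2 * 0.6 * 1400 / (6284 * 272000 * 7.5e-09)
dT = 131.1 K

131.1


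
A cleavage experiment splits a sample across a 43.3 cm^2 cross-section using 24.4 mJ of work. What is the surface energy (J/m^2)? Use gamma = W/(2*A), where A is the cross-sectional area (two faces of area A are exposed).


Convert: A = 43.3 cm^2 = 0.00433 m^2, W = 24.4 mJ = 0.0244 J
Cleaving exposes two faces of area A, so total new surface = 2*A and gamma = W / (2*A)
gamma = 0.0244 / (2 * 0.00433)
gamma = 2.818 J/m^2

2.818
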